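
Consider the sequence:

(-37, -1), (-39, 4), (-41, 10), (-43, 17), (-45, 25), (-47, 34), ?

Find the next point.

First part: -37, -39, -41, -43, -45, -47 → -49 (−2 each step).
Second part goes -1, 4, 10, 17, 25, 34 → 44 (differences are 5, 6, 7, … (increasing by 1 each time)).
Putting it together: (-49, 44).

(-49, 44)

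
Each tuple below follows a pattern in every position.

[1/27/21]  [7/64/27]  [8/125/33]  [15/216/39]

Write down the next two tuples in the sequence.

[23/343/45], [38/512/51]

First entry — each term is the sum of the two before it: 1, 7, 8, 15 → 23 → 38.
Second entry — perfect cubes: 3³, 4³, 5³, …: 27, 64, 125, 216 → 343 → 512.
Third entry goes 21, 27, 33, 39 → 45 → 51 (+6 each step).
Putting the parts together: [23/343/45] and then [38/512/51].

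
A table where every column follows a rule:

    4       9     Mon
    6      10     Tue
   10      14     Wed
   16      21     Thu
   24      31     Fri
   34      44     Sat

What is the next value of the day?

Sun

Day goes Mon, Tue, Wed, Thu, Fri, Sat → Sun (runs through the weekdays Mon→Sun).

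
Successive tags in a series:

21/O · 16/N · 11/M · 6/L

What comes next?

First component: 21, 16, 11, 6 → 1 (−5 each step).
For the letter, letters move back 1 place in the alphabet: O, N, M, L → K.
Putting it together: 1/K.

1/K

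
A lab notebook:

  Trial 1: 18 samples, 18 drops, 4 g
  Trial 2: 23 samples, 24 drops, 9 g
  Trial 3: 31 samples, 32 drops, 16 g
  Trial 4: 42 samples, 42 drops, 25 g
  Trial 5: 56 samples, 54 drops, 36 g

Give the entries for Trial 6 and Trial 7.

Samples goes 18, 23, 31, 42, 56 → 73 → 93 (differences are 5, 8, 11, … (increasing by 3 each time)).
Drops goes 18, 24, 32, 42, 54 → 68 → 84 (differences are 6, 8, 10, … (increasing by 2 each time)).
G: 4, 9, 16, 25, 36 → 49 → 64 (perfect squares: 2², 3², 4², …).
Putting the parts together: 73 samples, 68 drops, 49 g and then 93 samples, 84 drops, 64 g.

73 samples, 68 drops, 49 g; 93 samples, 84 drops, 64 g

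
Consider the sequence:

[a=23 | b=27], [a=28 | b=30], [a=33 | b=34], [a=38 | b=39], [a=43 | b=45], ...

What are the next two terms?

[a=48 | b=52], [a=53 | b=60]

A: +5 each step; 23, 28, 33, 38, 43 → 48 → 53.
B goes 27, 30, 34, 39, 45 → 52 → 60 (differences are 3, 4, 5, … (increasing by 1 each time)).
Putting the parts together: [a=48 | b=52] and then [a=53 | b=60].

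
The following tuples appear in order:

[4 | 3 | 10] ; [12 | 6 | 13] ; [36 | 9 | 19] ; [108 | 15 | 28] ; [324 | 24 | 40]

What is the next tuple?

[972 | 39 | 55]

First component — ×3 each step: 4, 12, 36, 108, 324 → 972.
Second component — each term is the sum of the two before it: 3, 6, 9, 15, 24 → 39.
Third component — differences are 3, 6, 9, … (increasing by 3 each time): 10, 13, 19, 28, 40 → 55.
Putting it together: [972 | 39 | 55].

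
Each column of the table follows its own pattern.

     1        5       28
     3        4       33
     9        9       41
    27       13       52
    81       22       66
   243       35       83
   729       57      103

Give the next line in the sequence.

First component: ×3 each step; 1, 3, 9, 27, 81, 243, 729 → 2187.
Second component: each term is the sum of the two before it, so 5, 4, 9, 13, 22, 35, 57 → 92.
Third component: differences are 5, 8, 11, … (increasing by 3 each time); 28, 33, 41, 52, 66, 83, 103 → 126.
Combining the parts gives 2187  92  126.

2187  92  126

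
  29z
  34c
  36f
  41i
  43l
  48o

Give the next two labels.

50r then 55u

First component — alternating steps +5, +2, +5, +2, …: 29, 34, 36, 41, 43, 48 → 50 → 55.
Letter goes z, c, f, i, l, o → r → u (letters move forward 3 places in the alphabet, wrapping Z→A).
Putting the parts together: 50r and then 55u.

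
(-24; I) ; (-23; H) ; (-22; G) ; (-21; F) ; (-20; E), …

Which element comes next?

(-19; D)

First part: +1 each step; -24, -23, -22, -21, -20 → -19.
Letter goes I, H, G, F, E → D (letters move back 1 place in the alphabet).
Combining the parts gives (-19; D).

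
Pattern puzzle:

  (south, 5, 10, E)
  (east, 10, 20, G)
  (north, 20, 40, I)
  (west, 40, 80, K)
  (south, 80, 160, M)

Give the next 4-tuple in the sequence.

Direction: repeats south → east → north → west; south, east, north, west, south → east.
Second part goes 5, 10, 20, 40, 80 → 160 (×2 each step).
Third part: always 2 × the second part, so 10, 20, 40, 80, 160 → 320.
Letter: letters move forward 2 places in the alphabet, so E, G, I, K, M → O.
Putting it together: (east, 160, 320, O).

(east, 160, 320, O)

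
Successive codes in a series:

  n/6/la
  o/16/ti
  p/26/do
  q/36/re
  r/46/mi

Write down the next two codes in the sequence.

Letter goes n, o, p, q, r → s → t (letters move forward 1 place in the alphabet).
Second component goes 6, 16, 26, 36, 46 → 56 → 66 (+10 each step).
For the note, runs through the solfège scale do→ti: la, ti, do, re, mi → fa → sol.
So the next two codes are s/56/fa and t/66/sol.

s/56/fa, t/66/sol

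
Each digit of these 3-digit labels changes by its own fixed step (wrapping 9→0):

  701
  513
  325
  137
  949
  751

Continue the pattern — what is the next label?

563

First digit: −2 each step, mod 10; 7, 5, 3, 1, 9, 7 → 5.
Second digit — +1 each step, mod 10: 0, 1, 2, 3, 4, 5 → 6.
Third digit: +2 each step, mod 10; 1, 3, 5, 7, 9, 1 → 3.
So the next label is 563.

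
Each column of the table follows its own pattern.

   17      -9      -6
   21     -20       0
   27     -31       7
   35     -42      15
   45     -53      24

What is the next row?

First component goes 17, 21, 27, 35, 45 → 57 (differences are 4, 6, 8, … (increasing by 2 each time)).
For the second component, −11 each step: -9, -20, -31, -42, -53 → -64.
For the third component, differences are 6, 7, 8, … (increasing by 1 each time): -6, 0, 7, 15, 24 → 34.
Putting it together: 57  -64  34.

57  -64  34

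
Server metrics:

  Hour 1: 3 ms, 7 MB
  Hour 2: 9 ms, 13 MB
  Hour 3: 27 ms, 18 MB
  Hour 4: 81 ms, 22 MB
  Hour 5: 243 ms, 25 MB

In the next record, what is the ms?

729

Ms: 3, 9, 27, 81, 243 → 729 (×3 each step).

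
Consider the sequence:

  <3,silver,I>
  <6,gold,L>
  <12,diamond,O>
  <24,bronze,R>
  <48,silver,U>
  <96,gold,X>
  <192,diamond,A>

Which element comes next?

<384,bronze,D>

First value: 3, 6, 12, 24, 48, 96, 192 → 384 (×2 each step).
Rank: repeats silver → gold → diamond → bronze, so silver, gold, diamond, bronze, silver, gold, diamond → bronze.
Letter — letters move forward 3 places in the alphabet, wrapping Z→A: I, L, O, R, U, X, A → D.
Putting it together: <384,bronze,D>.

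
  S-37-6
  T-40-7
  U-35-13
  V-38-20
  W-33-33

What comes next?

X-36-53

Letter goes S, T, U, V, W → X (letters move forward 1 place in the alphabet).
Second component goes 37, 40, 35, 38, 33 → 36 (alternating steps +3, −5, +3, −5, …).
Third component goes 6, 7, 13, 20, 33 → 53 (each term is the sum of the two before it).
So the next label is X-36-53.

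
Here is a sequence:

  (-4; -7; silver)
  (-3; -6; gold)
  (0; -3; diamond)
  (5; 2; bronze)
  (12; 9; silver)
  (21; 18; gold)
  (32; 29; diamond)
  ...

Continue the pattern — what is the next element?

First entry: differences are 1, 3, 5, … (increasing by 2 each time), so -4, -3, 0, 5, 12, 21, 32 → 45.
For the second entry, always 3 less than the first entry: -7, -6, -3, 2, 9, 18, 29 → 42.
For the rank, repeats silver → gold → diamond → bronze: silver, gold, diamond, bronze, silver, gold, diamond → bronze.
So the next element is (45; 42; bronze).

(45; 42; bronze)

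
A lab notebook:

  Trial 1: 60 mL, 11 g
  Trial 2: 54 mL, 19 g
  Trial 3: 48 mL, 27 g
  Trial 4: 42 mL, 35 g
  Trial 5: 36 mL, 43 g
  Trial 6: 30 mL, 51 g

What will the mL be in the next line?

ML: 60, 54, 48, 42, 36, 30 → 24 (−6 each step).
G — +8 each step: 11, 19, 27, 35, 43, 51 → 59.

24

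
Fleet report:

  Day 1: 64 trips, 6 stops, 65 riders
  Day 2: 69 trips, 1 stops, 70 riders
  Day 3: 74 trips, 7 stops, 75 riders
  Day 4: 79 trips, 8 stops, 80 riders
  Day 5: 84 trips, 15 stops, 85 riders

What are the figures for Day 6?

Trips goes 64, 69, 74, 79, 84 → 89 (+5 each step).
Stops: 6, 1, 7, 8, 15 → 23 (each term is the sum of the two before it).
Riders: 65, 70, 75, 80, 85 → 90 (+5 each step).
Combining the parts gives 89 trips, 23 stops, 90 riders.

89 trips, 23 stops, 90 riders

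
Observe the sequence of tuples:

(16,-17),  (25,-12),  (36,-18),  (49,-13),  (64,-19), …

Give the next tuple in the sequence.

For the first coordinate, perfect squares: 4², 5², 6², …: 16, 25, 36, 49, 64 → 81.
Second coordinate: alternating steps +5, −6, +5, −6, …; -17, -12, -18, -13, -19 → -14.
Putting it together: (81,-14).

(81,-14)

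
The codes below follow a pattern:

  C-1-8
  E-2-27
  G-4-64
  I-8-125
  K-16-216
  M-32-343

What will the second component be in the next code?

64

Second component: ×2 each step, so 1, 2, 4, 8, 16, 32 → 64.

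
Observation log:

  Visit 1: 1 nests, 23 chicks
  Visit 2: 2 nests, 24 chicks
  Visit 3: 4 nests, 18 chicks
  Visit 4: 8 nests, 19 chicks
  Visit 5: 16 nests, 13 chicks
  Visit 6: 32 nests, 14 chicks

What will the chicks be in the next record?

8

Nests: 1, 2, 4, 8, 16, 32 → 64 (×2 each step).
Chicks: alternating steps +1, −6, +1, −6, …; 23, 24, 18, 19, 13, 14 → 8.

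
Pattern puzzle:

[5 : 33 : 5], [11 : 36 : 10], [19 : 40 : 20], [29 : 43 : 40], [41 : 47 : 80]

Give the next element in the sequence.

[55 : 50 : 160]

First entry — differences are 6, 8, 10, … (increasing by 2 each time): 5, 11, 19, 29, 41 → 55.
Second entry: alternating steps +3, +4, +3, +4, …; 33, 36, 40, 43, 47 → 50.
Third entry goes 5, 10, 20, 40, 80 → 160 (×2 each step).
Putting it together: [55 : 50 : 160].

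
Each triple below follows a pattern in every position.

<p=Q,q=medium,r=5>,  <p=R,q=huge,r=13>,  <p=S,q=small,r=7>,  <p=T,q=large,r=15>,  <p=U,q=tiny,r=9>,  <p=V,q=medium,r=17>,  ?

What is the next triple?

<p=W,q=huge,r=11>

P goes Q, R, S, T, U, V → W (letters move forward 1 place in the alphabet).
Q goes medium, huge, small, large, tiny, medium → huge (repeats medium → huge → small → large → tiny).
R — alternating steps +8, −6, +8, −6, …: 5, 13, 7, 15, 9, 17 → 11.
Putting it together: <p=W,q=huge,r=11>.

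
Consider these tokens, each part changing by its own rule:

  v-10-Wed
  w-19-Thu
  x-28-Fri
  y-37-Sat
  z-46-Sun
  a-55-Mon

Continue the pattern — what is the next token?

b-64-Tue

For the letter, letters move forward 1 place in the alphabet, wrapping Z→A: v, w, x, y, z, a → b.
Second component: +9 each step; 10, 19, 28, 37, 46, 55 → 64.
Day goes Wed, Thu, Fri, Sat, Sun, Mon → Tue (runs through the weekdays Mon→Sun).
Putting it together: b-64-Tue.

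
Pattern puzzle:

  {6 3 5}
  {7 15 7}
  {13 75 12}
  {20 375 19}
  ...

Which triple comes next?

For the first coordinate, each term is the sum of the two before it: 6, 7, 13, 20 → 33.
Second coordinate goes 3, 15, 75, 375 → 1875 (×5 each step).
Third coordinate: each term is the sum of the two before it, so 5, 7, 12, 19 → 31.
Putting it together: {33 1875 31}.

{33 1875 31}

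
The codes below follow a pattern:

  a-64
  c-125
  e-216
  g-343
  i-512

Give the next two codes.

k-729, m-1000

Letter: a, c, e, g, i → k → m (letters move forward 2 places in the alphabet).
Second component: 64, 125, 216, 343, 512 → 729 → 1000 (perfect cubes: 4³, 5³, 6³, …).
Putting the parts together: k-729 and then m-1000.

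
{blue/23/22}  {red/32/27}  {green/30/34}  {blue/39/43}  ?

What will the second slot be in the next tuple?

37

Second slot: alternating steps +9, −2, +9, −2, …, so 23, 32, 30, 39 → 37.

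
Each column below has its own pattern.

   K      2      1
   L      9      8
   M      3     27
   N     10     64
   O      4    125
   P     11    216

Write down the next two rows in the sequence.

Letter — letters move forward 1 place in the alphabet: K, L, M, N, O, P → Q → R.
Second component: 2, 9, 3, 10, 4, 11 → 5 → 12 (alternating steps +7, −6, +7, −6, …).
Third component — perfect cubes: 1³, 2³, 3³, …: 1, 8, 27, 64, 125, 216 → 343 → 512.
Putting the parts together: Q  5  343 and then R  12  512.

Q  5  343; R  12  512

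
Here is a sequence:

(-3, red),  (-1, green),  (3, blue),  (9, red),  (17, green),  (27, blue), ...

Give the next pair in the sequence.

First component: differences are 2, 4, 6, … (increasing by 2 each time); -3, -1, 3, 9, 17, 27 → 39.
Colour — repeats red → green → blue: red, green, blue, red, green, blue → red.
Combining the parts gives (39, red).

(39, red)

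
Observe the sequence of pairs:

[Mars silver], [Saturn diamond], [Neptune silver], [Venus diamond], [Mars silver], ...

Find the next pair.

[Saturn diamond]

Planet: Mars, Saturn, Neptune, Venus, Mars → Saturn (repeats Mars → Saturn → Neptune → Venus).
Rank — alternates silver ↔ diamond: silver, diamond, silver, diamond, silver → diamond.
So the next pair is [Saturn diamond].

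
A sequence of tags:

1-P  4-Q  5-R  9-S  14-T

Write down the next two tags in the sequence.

First component goes 1, 4, 5, 9, 14 → 23 → 37 (each term is the sum of the two before it).
Letter goes P, Q, R, S, T → U → V (letters move forward 1 place in the alphabet).
So the next two tags are 23-U and 37-V.

23-U then 37-V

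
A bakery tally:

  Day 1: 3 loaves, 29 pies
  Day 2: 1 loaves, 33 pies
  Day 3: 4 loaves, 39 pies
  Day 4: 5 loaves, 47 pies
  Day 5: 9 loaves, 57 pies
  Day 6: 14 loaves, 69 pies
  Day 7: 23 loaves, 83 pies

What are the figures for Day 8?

37 loaves, 99 pies

For the loaves, each term is the sum of the two before it: 3, 1, 4, 5, 9, 14, 23 → 37.
Pies goes 29, 33, 39, 47, 57, 69, 83 → 99 (differences are 4, 6, 8, … (increasing by 2 each time)).
So the next line is 37 loaves, 99 pies.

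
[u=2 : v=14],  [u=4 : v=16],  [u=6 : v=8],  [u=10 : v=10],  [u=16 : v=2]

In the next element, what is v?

For the v, alternating steps +2, −8, +2, −8, …: 14, 16, 8, 10, 2 → 4.

4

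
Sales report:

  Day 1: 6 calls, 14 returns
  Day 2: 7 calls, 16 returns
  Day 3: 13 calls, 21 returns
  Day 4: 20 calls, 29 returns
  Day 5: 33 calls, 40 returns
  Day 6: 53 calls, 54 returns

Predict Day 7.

86 calls, 71 returns

Calls: each term is the sum of the two before it; 6, 7, 13, 20, 33, 53 → 86.
Returns: differences are 2, 5, 8, … (increasing by 3 each time), so 14, 16, 21, 29, 40, 54 → 71.
Putting it together: 86 calls, 71 returns.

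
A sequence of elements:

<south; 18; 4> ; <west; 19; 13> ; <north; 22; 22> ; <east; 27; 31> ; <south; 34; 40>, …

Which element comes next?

<west; 43; 49>

Direction: repeats south → west → north → east; south, west, north, east, south → west.
Second entry goes 18, 19, 22, 27, 34 → 43 (differences are 1, 3, 5, … (increasing by 2 each time)).
Third entry: 4, 13, 22, 31, 40 → 49 (+9 each step).
Combining the parts gives <west; 43; 49>.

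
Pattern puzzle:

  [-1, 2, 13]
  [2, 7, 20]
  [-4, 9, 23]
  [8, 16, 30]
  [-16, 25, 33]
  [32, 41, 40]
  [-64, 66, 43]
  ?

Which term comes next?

[128, 107, 50]

For the first coordinate, ×(-2) each step: -1, 2, -4, 8, -16, 32, -64 → 128.
Second coordinate goes 2, 7, 9, 16, 25, 41, 66 → 107 (each term is the sum of the two before it).
For the third coordinate, alternating steps +7, +3, +7, +3, …: 13, 20, 23, 30, 33, 40, 43 → 50.
Putting it together: [128, 107, 50].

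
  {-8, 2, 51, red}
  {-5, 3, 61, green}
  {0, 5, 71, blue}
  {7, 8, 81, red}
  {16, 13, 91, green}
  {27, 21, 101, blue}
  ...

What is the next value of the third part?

111

Third part goes 51, 61, 71, 81, 91, 101 → 111 (+10 each step).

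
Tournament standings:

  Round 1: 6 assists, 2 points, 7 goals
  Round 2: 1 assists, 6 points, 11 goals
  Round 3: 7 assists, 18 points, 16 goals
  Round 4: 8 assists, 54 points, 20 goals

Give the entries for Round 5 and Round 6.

15 assists, 162 points, 25 goals; 23 assists, 486 points, 29 goals

For the assists, each term is the sum of the two before it: 6, 1, 7, 8 → 15 → 23.
Points goes 2, 6, 18, 54 → 162 → 486 (×3 each step).
Goals goes 7, 11, 16, 20 → 25 → 29 (alternating steps +4, +5, +4, +5, …).
So the next two lines are 15 assists, 162 points, 25 goals and 23 assists, 486 points, 29 goals.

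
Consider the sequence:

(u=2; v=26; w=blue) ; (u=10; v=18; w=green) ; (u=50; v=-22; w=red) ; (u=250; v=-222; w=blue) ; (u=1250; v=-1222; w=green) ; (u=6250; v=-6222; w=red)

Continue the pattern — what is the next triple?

(u=31250; v=-31222; w=blue)

U goes 2, 10, 50, 250, 1250, 6250 → 31250 (×5 each step).
V: together with the u always sums to 28, so 26, 18, -22, -222, -1222, -6222 → -31222.
W: repeats blue → green → red, so blue, green, red, blue, green, red → blue.
Combining the parts gives (u=31250; v=-31222; w=blue).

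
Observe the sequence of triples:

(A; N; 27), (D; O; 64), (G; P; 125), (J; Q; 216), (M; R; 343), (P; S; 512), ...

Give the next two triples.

(S; T; 729), (V; U; 1000)

First letter: letters move forward 3 places in the alphabet, so A, D, G, J, M, P → S → V.
Second letter: letters move forward 1 place in the alphabet, so N, O, P, Q, R, S → T → U.
Third entry: perfect cubes: 3³, 4³, 5³, …; 27, 64, 125, 216, 343, 512 → 729 → 1000.
So the next two triples are (S; T; 729) and (V; U; 1000).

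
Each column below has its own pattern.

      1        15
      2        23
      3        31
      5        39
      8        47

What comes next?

First component: 1, 2, 3, 5, 8 → 13 (each term is the sum of the two before it).
Second component goes 15, 23, 31, 39, 47 → 55 (+8 each step).
Putting it together: 13  55.

13  55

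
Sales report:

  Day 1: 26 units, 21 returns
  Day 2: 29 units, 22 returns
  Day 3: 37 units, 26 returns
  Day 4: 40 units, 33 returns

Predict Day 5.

48 units, 43 returns

Units: alternating steps +3, +8, +3, +8, …, so 26, 29, 37, 40 → 48.
For the returns, differences are 1, 4, 7, … (increasing by 3 each time): 21, 22, 26, 33 → 43.
Putting it together: 48 units, 43 returns.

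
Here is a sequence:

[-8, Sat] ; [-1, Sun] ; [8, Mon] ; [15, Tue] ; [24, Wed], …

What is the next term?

First component — alternating steps +7, +9, +7, +9, …: -8, -1, 8, 15, 24 → 31.
Day goes Sat, Sun, Mon, Tue, Wed → Thu (runs through the weekdays Mon→Sun).
Putting it together: [31, Thu].

[31, Thu]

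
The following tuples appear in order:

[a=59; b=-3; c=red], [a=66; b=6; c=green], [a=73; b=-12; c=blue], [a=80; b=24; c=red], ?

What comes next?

[a=87; b=-48; c=green]

A goes 59, 66, 73, 80 → 87 (+7 each step).
B: ×(-2) each step, so -3, 6, -12, 24 → -48.
C — repeats red → green → blue: red, green, blue, red → green.
So the next tuple is [a=87; b=-48; c=green].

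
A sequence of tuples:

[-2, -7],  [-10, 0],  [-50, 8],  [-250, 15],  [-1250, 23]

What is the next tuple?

First part: ×5 each step, so -2, -10, -50, -250, -1250 → -6250.
Second part: alternating steps +7, +8, +7, +8, …, so -7, 0, 8, 15, 23 → 30.
Combining the parts gives [-6250, 30].

[-6250, 30]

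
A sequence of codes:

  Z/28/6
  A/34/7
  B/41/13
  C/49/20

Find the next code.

Letter — letters move forward 1 place in the alphabet, wrapping Z→A: Z, A, B, C → D.
Second component: differences are 6, 7, 8, … (increasing by 1 each time); 28, 34, 41, 49 → 58.
Third component: each term is the sum of the two before it, so 6, 7, 13, 20 → 33.
Combining the parts gives D/58/33.

D/58/33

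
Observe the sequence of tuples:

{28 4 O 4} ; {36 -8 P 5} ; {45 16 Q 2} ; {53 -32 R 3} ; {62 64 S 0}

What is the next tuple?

First entry — alternating steps +8, +9, +8, +9, …: 28, 36, 45, 53, 62 → 70.
Second entry: ×(-2) each step, so 4, -8, 16, -32, 64 → -128.
For the letter, letters move forward 1 place in the alphabet: O, P, Q, R, S → T.
Fourth entry: alternating steps +1, −3, +1, −3, …, so 4, 5, 2, 3, 0 → 1.
So the next tuple is {70 -128 T 1}.

{70 -128 T 1}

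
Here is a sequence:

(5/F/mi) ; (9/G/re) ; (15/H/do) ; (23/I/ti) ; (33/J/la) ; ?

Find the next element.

First value goes 5, 9, 15, 23, 33 → 45 (differences are 4, 6, 8, … (increasing by 2 each time)).
Letter: F, G, H, I, J → K (letters move forward 1 place in the alphabet).
Note: runs backward through the solfège scale do→ti, so mi, re, do, ti, la → sol.
Combining the parts gives (45/K/sol).

(45/K/sol)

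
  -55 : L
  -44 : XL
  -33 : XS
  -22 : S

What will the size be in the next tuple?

Size: runs through clothing sizes XS→XL; L, XL, XS, S → M.

M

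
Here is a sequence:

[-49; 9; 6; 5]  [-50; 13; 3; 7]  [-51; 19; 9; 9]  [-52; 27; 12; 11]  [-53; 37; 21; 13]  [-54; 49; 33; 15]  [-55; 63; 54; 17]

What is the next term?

[-56; 79; 87; 19]

First entry: -49, -50, -51, -52, -53, -54, -55 → -56 (−1 each step).
Second entry: 9, 13, 19, 27, 37, 49, 63 → 79 (differences are 4, 6, 8, … (increasing by 2 each time)).
Third entry goes 6, 3, 9, 12, 21, 33, 54 → 87 (each term is the sum of the two before it).
Fourth entry goes 5, 7, 9, 11, 13, 15, 17 → 19 (+2 each step).
So the next term is [-56; 79; 87; 19].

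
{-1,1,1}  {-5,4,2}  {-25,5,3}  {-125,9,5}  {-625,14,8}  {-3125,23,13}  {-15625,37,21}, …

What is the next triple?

{-78125,60,34}

First value: ×5 each step, so -1, -5, -25, -125, -625, -3125, -15625 → -78125.
Second value: 1, 4, 5, 9, 14, 23, 37 → 60 (each term is the sum of the two before it).
Third value: each term is the sum of the two before it, so 1, 2, 3, 5, 8, 13, 21 → 34.
Putting it together: {-78125,60,34}.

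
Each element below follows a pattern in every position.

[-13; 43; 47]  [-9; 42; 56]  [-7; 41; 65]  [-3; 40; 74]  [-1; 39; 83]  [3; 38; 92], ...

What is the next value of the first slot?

5

First slot: -13, -9, -7, -3, -1, 3 → 5 (alternating steps +4, +2, +4, +2, …).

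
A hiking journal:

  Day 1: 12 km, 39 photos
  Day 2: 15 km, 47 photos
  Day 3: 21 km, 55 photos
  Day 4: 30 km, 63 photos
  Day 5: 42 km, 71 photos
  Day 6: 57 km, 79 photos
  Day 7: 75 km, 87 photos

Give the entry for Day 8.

96 km, 95 photos

Km: differences are 3, 6, 9, … (increasing by 3 each time), so 12, 15, 21, 30, 42, 57, 75 → 96.
Photos goes 39, 47, 55, 63, 71, 79, 87 → 95 (+8 each step).
Putting it together: 96 km, 95 photos.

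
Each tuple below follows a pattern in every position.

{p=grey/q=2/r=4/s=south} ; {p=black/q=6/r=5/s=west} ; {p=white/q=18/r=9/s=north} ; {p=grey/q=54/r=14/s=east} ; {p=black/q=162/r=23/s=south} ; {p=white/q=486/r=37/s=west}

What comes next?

P goes grey, black, white, grey, black, white → grey (repeats grey → black → white).
For the q, ×3 each step: 2, 6, 18, 54, 162, 486 → 1458.
R goes 4, 5, 9, 14, 23, 37 → 60 (each term is the sum of the two before it).
S — repeats south → west → north → east: south, west, north, east, south, west → north.
Combining the parts gives {p=grey/q=1458/r=60/s=north}.

{p=grey/q=1458/r=60/s=north}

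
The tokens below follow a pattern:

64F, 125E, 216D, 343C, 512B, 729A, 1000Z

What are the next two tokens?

1331Y, 1728X

First component — perfect cubes: 4³, 5³, 6³, …: 64, 125, 216, 343, 512, 729, 1000 → 1331 → 1728.
Letter: letters move back 1 place in the alphabet, wrapping A→Z; F, E, D, C, B, A, Z → Y → X.
So the next two tokens are 1331Y and 1728X.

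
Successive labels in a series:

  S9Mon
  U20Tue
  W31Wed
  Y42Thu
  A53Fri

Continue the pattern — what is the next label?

C64Sat

Letter: S, U, W, Y, A → C (letters move forward 2 places in the alphabet, wrapping Z→A).
Second component: +11 each step, so 9, 20, 31, 42, 53 → 64.
Day: runs through the weekdays Mon→Sun; Mon, Tue, Wed, Thu, Fri → Sat.
Combining the parts gives C64Sat.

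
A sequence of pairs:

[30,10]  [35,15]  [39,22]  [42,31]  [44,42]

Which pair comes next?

[45,55]

First entry — differences are 5, 4, 3, … (decreasing by 1 each time): 30, 35, 39, 42, 44 → 45.
Second entry: differences are 5, 7, 9, … (increasing by 2 each time), so 10, 15, 22, 31, 42 → 55.
Combining the parts gives [45,55].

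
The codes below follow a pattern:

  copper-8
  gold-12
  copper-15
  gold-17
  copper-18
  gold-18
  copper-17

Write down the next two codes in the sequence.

Metal — alternates copper ↔ gold: copper, gold, copper, gold, copper, gold, copper → gold → copper.
Second component: differences are 4, 3, 2, … (decreasing by 1 each time), so 8, 12, 15, 17, 18, 18, 17 → 15 → 12.
Putting the parts together: gold-15 and then copper-12.

gold-15, copper-12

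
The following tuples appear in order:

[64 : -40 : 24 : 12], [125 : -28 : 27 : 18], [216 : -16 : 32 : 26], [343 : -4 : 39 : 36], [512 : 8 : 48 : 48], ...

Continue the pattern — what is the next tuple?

[729 : 20 : 59 : 62]

First slot goes 64, 125, 216, 343, 512 → 729 (perfect cubes: 4³, 5³, 6³, …).
Second slot: -40, -28, -16, -4, 8 → 20 (+12 each step).
Third slot: 24, 27, 32, 39, 48 → 59 (differences are 3, 5, 7, … (increasing by 2 each time)).
Fourth slot — differences are 6, 8, 10, … (increasing by 2 each time): 12, 18, 26, 36, 48 → 62.
Combining the parts gives [729 : 20 : 59 : 62].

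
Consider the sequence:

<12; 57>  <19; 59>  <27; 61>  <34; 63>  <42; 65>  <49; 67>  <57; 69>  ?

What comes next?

<64; 71>

First value: alternating steps +7, +8, +7, +8, …; 12, 19, 27, 34, 42, 49, 57 → 64.
For the second value, +2 each step: 57, 59, 61, 63, 65, 67, 69 → 71.
Combining the parts gives <64; 71>.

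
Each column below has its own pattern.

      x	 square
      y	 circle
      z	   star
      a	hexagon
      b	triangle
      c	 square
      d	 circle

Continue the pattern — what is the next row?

Letter goes x, y, z, a, b, c, d → e (letters move forward 1 place in the alphabet, wrapping Z→A).
Shape goes square, circle, star, hexagon, triangle, square, circle → star (repeats square → circle → star → hexagon → triangle).
Putting it together: e  star.

e  star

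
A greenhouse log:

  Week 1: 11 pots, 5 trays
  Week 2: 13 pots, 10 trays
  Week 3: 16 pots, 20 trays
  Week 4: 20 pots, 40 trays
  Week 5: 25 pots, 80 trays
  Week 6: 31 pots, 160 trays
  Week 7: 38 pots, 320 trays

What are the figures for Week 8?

Pots: differences are 2, 3, 4, … (increasing by 1 each time), so 11, 13, 16, 20, 25, 31, 38 → 46.
For the trays, ×2 each step: 5, 10, 20, 40, 80, 160, 320 → 640.
Combining the parts gives 46 pots, 640 trays.

46 pots, 640 trays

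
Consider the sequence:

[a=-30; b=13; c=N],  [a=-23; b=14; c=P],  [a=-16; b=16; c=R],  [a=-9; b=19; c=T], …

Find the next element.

[a=-2; b=23; c=V]

A — +7 each step: -30, -23, -16, -9 → -2.
B: differences are 1, 2, 3, … (increasing by 1 each time); 13, 14, 16, 19 → 23.
C goes N, P, R, T → V (letters move forward 2 places in the alphabet).
Putting it together: [a=-2; b=23; c=V].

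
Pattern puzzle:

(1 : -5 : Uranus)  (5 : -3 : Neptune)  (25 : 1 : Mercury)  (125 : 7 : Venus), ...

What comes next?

(625 : 15 : Earth)

First slot: 1, 5, 25, 125 → 625 (×5 each step).
Second slot: differences are 2, 4, 6, … (increasing by 2 each time); -5, -3, 1, 7 → 15.
Planet goes Uranus, Neptune, Mercury, Venus → Earth (runs through the planets Mercury→Neptune).
So the next triple is (625 : 15 : Earth).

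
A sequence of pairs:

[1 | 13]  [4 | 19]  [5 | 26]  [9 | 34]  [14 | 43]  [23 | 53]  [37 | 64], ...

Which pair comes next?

First value — each term is the sum of the two before it: 1, 4, 5, 9, 14, 23, 37 → 60.
Second value — differences are 6, 7, 8, … (increasing by 1 each time): 13, 19, 26, 34, 43, 53, 64 → 76.
Putting it together: [60 | 76].

[60 | 76]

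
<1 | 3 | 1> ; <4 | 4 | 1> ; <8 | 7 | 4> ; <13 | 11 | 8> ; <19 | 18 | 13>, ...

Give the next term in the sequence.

First component: differences are 3, 4, 5, … (increasing by 1 each time); 1, 4, 8, 13, 19 → 26.
Second component: each term is the sum of the two before it; 3, 4, 7, 11, 18 → 29.
Third component: always the previous value of the first component, so 1, 1, 4, 8, 13 → 19.
Putting it together: <26 | 29 | 19>.

<26 | 29 | 19>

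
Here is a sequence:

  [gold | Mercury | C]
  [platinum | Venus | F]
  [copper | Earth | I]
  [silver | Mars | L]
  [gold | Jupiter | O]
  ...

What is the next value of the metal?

Metal: gold, platinum, copper, silver, gold → platinum (repeats gold → platinum → copper → silver).

platinum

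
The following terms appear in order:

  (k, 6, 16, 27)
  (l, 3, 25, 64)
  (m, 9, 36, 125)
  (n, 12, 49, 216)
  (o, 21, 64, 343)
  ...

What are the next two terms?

Letter: letters move forward 1 place in the alphabet, so k, l, m, n, o → p → q.
For the second entry, each term is the sum of the two before it: 6, 3, 9, 12, 21 → 33 → 54.
Third entry — perfect squares: 4², 5², 6², …: 16, 25, 36, 49, 64 → 81 → 100.
Fourth entry: perfect cubes: 3³, 4³, 5³, …, so 27, 64, 125, 216, 343 → 512 → 729.
Putting the parts together: (p, 33, 81, 512) and then (q, 54, 100, 729).

(p, 33, 81, 512), (q, 54, 100, 729)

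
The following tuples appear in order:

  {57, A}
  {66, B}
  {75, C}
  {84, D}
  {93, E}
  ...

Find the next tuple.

First entry — +9 each step: 57, 66, 75, 84, 93 → 102.
Letter goes A, B, C, D, E → F (letters move forward 1 place in the alphabet).
Combining the parts gives {102, F}.

{102, F}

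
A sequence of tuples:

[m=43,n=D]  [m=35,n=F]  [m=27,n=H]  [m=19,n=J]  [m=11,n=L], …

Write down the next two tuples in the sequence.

[m=3,n=N], [m=-5,n=P]

M: −8 each step; 43, 35, 27, 19, 11 → 3 → -5.
N: D, F, H, J, L → N → P (letters move forward 2 places in the alphabet).
So the next two tuples are [m=3,n=N] and [m=-5,n=P].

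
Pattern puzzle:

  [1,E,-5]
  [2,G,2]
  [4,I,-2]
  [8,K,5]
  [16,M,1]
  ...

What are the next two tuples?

First component: ×2 each step, so 1, 2, 4, 8, 16 → 32 → 64.
Letter goes E, G, I, K, M → O → Q (letters move forward 2 places in the alphabet).
Third component: alternating steps +7, −4, +7, −4, …; -5, 2, -2, 5, 1 → 8 → 4.
So the next two tuples are [32,O,8] and [64,Q,4].

[32,O,8], [64,Q,4]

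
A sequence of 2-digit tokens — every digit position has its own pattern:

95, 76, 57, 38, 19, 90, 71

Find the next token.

First digit — −2 each step, mod 10: 9, 7, 5, 3, 1, 9, 7 → 5.
Second digit: +1 each step, mod 10; 5, 6, 7, 8, 9, 0, 1 → 2.
So the next token is 52.

52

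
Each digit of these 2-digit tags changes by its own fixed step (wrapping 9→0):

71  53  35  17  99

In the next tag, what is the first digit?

7

First digit goes 7, 5, 3, 1, 9 → 7 (−2 each step, mod 10).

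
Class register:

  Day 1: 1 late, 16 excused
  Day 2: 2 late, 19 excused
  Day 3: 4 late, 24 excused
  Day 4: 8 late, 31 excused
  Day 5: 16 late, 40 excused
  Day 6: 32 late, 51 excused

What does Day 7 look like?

64 late, 64 excused

Late goes 1, 2, 4, 8, 16, 32 → 64 (×2 each step).
Excused: differences are 3, 5, 7, … (increasing by 2 each time), so 16, 19, 24, 31, 40, 51 → 64.
Combining the parts gives 64 late, 64 excused.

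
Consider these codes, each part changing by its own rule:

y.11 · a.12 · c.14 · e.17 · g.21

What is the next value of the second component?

26

Letter: letters move forward 2 places in the alphabet, wrapping Z→A; y, a, c, e, g → i.
For the second component, differences are 1, 2, 3, … (increasing by 1 each time): 11, 12, 14, 17, 21 → 26.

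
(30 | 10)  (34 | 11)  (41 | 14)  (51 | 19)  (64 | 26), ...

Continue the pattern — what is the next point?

First part: differences are 4, 7, 10, … (increasing by 3 each time); 30, 34, 41, 51, 64 → 80.
Second part: 10, 11, 14, 19, 26 → 35 (differences are 1, 3, 5, … (increasing by 2 each time)).
Putting it together: (80 | 35).

(80 | 35)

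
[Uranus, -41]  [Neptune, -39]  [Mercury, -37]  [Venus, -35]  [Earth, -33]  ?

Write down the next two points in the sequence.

For the planet, runs through the planets Mercury→Neptune: Uranus, Neptune, Mercury, Venus, Earth → Mars → Jupiter.
Second entry — +2 each step: -41, -39, -37, -35, -33 → -31 → -29.
Putting the parts together: [Mars, -31] and then [Jupiter, -29].

[Mars, -31], [Jupiter, -29]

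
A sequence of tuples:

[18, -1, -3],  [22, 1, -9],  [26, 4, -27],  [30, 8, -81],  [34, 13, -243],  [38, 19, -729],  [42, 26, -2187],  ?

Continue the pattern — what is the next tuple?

[46, 34, -6561]

First value: +4 each step; 18, 22, 26, 30, 34, 38, 42 → 46.
For the second value, differences are 2, 3, 4, … (increasing by 1 each time): -1, 1, 4, 8, 13, 19, 26 → 34.
Third value — ×3 each step: -3, -9, -27, -81, -243, -729, -2187 → -6561.
Combining the parts gives [46, 34, -6561].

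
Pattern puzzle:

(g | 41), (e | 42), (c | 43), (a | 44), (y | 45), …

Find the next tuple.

Letter — letters move back 2 places in the alphabet, wrapping A→Z: g, e, c, a, y → w.
Second slot: +1 each step, so 41, 42, 43, 44, 45 → 46.
Combining the parts gives (w | 46).

(w | 46)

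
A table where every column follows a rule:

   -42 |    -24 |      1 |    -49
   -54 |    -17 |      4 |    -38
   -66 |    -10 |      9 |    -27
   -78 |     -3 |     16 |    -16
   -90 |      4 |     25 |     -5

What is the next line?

-102  11  36  6

First component goes -42, -54, -66, -78, -90 → -102 (−12 each step).
Second component — +7 each step: -24, -17, -10, -3, 4 → 11.
Third component goes 1, 4, 9, 16, 25 → 36 (perfect squares: 1², 2², 3², …).
Fourth component: -49, -38, -27, -16, -5 → 6 (+11 each step).
Combining the parts gives -102  11  36  6.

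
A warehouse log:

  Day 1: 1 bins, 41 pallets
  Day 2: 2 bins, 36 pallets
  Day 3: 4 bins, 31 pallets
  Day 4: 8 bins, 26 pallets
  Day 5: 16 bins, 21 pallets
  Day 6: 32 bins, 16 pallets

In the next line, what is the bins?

64

Bins — ×2 each step: 1, 2, 4, 8, 16, 32 → 64.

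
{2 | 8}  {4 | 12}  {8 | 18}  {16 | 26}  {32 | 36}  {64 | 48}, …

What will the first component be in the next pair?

128

First component goes 2, 4, 8, 16, 32, 64 → 128 (×2 each step).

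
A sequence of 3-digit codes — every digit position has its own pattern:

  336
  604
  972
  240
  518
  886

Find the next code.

154

First digit: +3 each step, mod 10, so 3, 6, 9, 2, 5, 8 → 1.
Second digit: 3, 0, 7, 4, 1, 8 → 5 (−3 each step, mod 10).
Third digit: −2 each step, mod 10; 6, 4, 2, 0, 8, 6 → 4.
Combining the parts gives 154.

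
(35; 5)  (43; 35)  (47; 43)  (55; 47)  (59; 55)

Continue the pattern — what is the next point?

(67; 59)

For the first component, alternating steps +8, +4, +8, +4, …: 35, 43, 47, 55, 59 → 67.
Second component goes 5, 35, 43, 47, 55 → 59 (always the previous value of the first component).
Combining the parts gives (67; 59).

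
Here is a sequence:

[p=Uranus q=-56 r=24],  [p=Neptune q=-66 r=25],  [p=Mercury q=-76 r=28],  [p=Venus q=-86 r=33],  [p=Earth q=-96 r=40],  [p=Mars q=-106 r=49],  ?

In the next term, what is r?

60

R: differences are 1, 3, 5, … (increasing by 2 each time), so 24, 25, 28, 33, 40, 49 → 60.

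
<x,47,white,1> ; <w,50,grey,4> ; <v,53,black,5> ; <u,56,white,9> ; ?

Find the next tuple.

<t,59,grey,14>

Letter goes x, w, v, u → t (letters move back 1 place in the alphabet).
Second component — +3 each step: 47, 50, 53, 56 → 59.
Shade goes white, grey, black, white → grey (repeats white → grey → black).
Fourth component: each term is the sum of the two before it; 1, 4, 5, 9 → 14.
So the next tuple is <t,59,grey,14>.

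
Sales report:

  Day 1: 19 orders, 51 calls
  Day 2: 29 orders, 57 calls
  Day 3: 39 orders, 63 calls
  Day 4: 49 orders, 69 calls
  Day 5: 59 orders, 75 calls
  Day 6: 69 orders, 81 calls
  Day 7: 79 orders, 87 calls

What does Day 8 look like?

89 orders, 93 calls

Orders goes 19, 29, 39, 49, 59, 69, 79 → 89 (+10 each step).
Calls: 51, 57, 63, 69, 75, 81, 87 → 93 (+6 each step).
Combining the parts gives 89 orders, 93 calls.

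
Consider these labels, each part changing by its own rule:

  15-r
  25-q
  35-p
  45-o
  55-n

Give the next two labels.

First component: +10 each step, so 15, 25, 35, 45, 55 → 65 → 75.
Letter goes r, q, p, o, n → m → l (letters move back 1 place in the alphabet).
Putting the parts together: 65-m and then 75-l.

65-m, 75-l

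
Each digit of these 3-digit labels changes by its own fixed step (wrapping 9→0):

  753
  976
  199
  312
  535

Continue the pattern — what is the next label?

First digit: +2 each step, mod 10; 7, 9, 1, 3, 5 → 7.
For the second digit, +2 each step, mod 10: 5, 7, 9, 1, 3 → 5.
Third digit: 3, 6, 9, 2, 5 → 8 (+3 each step, mod 10).
So the next label is 758.

758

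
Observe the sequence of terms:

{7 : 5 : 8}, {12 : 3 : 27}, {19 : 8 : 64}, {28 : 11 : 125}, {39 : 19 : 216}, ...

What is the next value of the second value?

First value: 7, 12, 19, 28, 39 → 52 (differences are 5, 7, 9, … (increasing by 2 each time)).
Second value: each term is the sum of the two before it; 5, 3, 8, 11, 19 → 30.
Third value: perfect cubes: 2³, 3³, 4³, …; 8, 27, 64, 125, 216 → 343.

30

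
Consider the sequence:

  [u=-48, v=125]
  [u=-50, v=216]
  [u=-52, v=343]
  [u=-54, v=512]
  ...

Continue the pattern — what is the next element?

For the u, −2 each step: -48, -50, -52, -54 → -56.
V: perfect cubes: 5³, 6³, 7³, …, so 125, 216, 343, 512 → 729.
So the next element is [u=-56, v=729].

[u=-56, v=729]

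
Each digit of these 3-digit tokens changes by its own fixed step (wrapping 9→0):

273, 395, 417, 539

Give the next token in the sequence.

First digit: +1 each step, mod 10, so 2, 3, 4, 5 → 6.
Second digit: +2 each step, mod 10, so 7, 9, 1, 3 → 5.
Third digit — +2 each step, mod 10: 3, 5, 7, 9 → 1.
So the next token is 651.

651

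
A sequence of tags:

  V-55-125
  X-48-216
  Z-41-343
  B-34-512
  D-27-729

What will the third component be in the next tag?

Third component: perfect cubes: 5³, 6³, 7³, …; 125, 216, 343, 512, 729 → 1000.

1000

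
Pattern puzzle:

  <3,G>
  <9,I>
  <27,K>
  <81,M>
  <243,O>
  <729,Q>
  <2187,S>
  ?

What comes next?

<6561,U>

First component: 3, 9, 27, 81, 243, 729, 2187 → 6561 (×3 each step).
Letter goes G, I, K, M, O, Q, S → U (letters move forward 2 places in the alphabet).
Combining the parts gives <6561,U>.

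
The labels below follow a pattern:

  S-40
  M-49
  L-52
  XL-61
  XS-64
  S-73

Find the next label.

M-76

Size: repeats S → M → L → XL → XS; S, M, L, XL, XS, S → M.
Second component: alternating steps +9, +3, +9, +3, …, so 40, 49, 52, 61, 64, 73 → 76.
So the next label is M-76.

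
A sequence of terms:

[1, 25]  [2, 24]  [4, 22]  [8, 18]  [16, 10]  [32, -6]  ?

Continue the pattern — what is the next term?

[64, -38]

First coordinate: 1, 2, 4, 8, 16, 32 → 64 (×2 each step).
Second coordinate goes 25, 24, 22, 18, 10, -6 → -38 (together with the first coordinate always sums to 26).
So the next term is [64, -38].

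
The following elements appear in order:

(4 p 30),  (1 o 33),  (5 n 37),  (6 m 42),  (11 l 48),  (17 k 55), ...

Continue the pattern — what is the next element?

First value — each term is the sum of the two before it: 4, 1, 5, 6, 11, 17 → 28.
Letter goes p, o, n, m, l, k → j (letters move back 1 place in the alphabet).
Third value goes 30, 33, 37, 42, 48, 55 → 63 (differences are 3, 4, 5, … (increasing by 1 each time)).
Combining the parts gives (28 j 63).

(28 j 63)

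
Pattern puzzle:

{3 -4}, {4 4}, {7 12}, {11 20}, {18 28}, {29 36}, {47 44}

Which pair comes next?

{76 52}

First coordinate goes 3, 4, 7, 11, 18, 29, 47 → 76 (each term is the sum of the two before it).
Second coordinate: +8 each step, so -4, 4, 12, 20, 28, 36, 44 → 52.
Combining the parts gives {76 52}.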